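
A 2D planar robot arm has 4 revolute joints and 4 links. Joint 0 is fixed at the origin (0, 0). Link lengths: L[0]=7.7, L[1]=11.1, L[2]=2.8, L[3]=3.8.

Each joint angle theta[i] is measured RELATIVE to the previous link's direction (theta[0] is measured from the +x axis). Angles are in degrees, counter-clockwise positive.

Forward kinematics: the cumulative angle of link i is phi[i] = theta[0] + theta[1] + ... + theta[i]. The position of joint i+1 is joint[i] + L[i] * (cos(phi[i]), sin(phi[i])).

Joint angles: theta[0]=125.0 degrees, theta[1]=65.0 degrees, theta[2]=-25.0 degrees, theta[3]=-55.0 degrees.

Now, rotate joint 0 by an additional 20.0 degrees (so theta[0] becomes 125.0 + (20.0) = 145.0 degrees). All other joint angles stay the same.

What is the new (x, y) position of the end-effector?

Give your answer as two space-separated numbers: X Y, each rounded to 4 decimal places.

joint[0] = (0.0000, 0.0000)  (base)
link 0: phi[0] = 145 = 145 deg
  cos(145 deg) = -0.8192, sin(145 deg) = 0.5736
  joint[1] = (0.0000, 0.0000) + 7.7 * (-0.8192, 0.5736) = (0.0000 + -6.3075, 0.0000 + 4.4165) = (-6.3075, 4.4165)
link 1: phi[1] = 145 + 65 = 210 deg
  cos(210 deg) = -0.8660, sin(210 deg) = -0.5000
  joint[2] = (-6.3075, 4.4165) + 11.1 * (-0.8660, -0.5000) = (-6.3075 + -9.6129, 4.4165 + -5.5500) = (-15.9204, -1.1335)
link 2: phi[2] = 145 + 65 + -25 = 185 deg
  cos(185 deg) = -0.9962, sin(185 deg) = -0.0872
  joint[3] = (-15.9204, -1.1335) + 2.8 * (-0.9962, -0.0872) = (-15.9204 + -2.7893, -1.1335 + -0.2440) = (-18.7097, -1.3775)
link 3: phi[3] = 145 + 65 + -25 + -55 = 130 deg
  cos(130 deg) = -0.6428, sin(130 deg) = 0.7660
  joint[4] = (-18.7097, -1.3775) + 3.8 * (-0.6428, 0.7660) = (-18.7097 + -2.4426, -1.3775 + 2.9110) = (-21.1523, 1.5335)
End effector: (-21.1523, 1.5335)

Answer: -21.1523 1.5335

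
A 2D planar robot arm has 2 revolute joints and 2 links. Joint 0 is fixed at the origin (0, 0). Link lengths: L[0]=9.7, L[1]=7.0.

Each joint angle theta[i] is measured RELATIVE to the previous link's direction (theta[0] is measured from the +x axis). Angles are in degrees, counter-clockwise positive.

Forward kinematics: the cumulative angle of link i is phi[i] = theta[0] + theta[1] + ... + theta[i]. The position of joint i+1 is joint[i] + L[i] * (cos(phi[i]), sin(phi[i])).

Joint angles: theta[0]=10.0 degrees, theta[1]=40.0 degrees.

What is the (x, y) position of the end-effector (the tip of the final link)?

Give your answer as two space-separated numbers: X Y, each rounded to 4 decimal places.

joint[0] = (0.0000, 0.0000)  (base)
link 0: phi[0] = 10 = 10 deg
  cos(10 deg) = 0.9848, sin(10 deg) = 0.1736
  joint[1] = (0.0000, 0.0000) + 9.7 * (0.9848, 0.1736) = (0.0000 + 9.5526, 0.0000 + 1.6844) = (9.5526, 1.6844)
link 1: phi[1] = 10 + 40 = 50 deg
  cos(50 deg) = 0.6428, sin(50 deg) = 0.7660
  joint[2] = (9.5526, 1.6844) + 7 * (0.6428, 0.7660) = (9.5526 + 4.4995, 1.6844 + 5.3623) = (14.0521, 7.0467)
End effector: (14.0521, 7.0467)

Answer: 14.0521 7.0467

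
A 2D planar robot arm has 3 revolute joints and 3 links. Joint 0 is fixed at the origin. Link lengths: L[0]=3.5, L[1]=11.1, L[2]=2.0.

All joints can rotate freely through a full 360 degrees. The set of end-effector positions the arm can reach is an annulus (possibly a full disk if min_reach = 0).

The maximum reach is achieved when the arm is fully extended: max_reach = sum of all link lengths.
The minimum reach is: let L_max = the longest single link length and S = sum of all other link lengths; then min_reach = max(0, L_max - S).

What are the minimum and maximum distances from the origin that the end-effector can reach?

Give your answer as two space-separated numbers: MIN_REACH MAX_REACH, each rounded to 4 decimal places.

Answer: 5.6000 16.6000

Derivation:
Link lengths: [3.5, 11.1, 2.0]
max_reach = 3.5 + 11.1 + 2 = 16.6
L_max = max([3.5, 11.1, 2.0]) = 11.1
S (sum of others) = 16.6 - 11.1 = 5.5
min_reach = max(0, 11.1 - 5.5) = max(0, 5.6) = 5.6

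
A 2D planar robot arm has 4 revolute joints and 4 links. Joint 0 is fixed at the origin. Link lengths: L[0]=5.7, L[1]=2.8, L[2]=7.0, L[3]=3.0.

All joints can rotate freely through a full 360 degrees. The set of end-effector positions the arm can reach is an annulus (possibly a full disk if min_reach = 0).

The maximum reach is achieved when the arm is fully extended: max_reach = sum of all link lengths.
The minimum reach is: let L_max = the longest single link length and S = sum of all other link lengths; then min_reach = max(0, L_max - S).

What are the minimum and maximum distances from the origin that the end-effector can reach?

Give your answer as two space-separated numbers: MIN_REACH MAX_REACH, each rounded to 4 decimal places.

Link lengths: [5.7, 2.8, 7.0, 3.0]
max_reach = 5.7 + 2.8 + 7 + 3 = 18.5
L_max = max([5.7, 2.8, 7.0, 3.0]) = 7
S (sum of others) = 18.5 - 7 = 11.5
min_reach = max(0, 7 - 11.5) = max(0, -4.5) = 0

Answer: 0.0000 18.5000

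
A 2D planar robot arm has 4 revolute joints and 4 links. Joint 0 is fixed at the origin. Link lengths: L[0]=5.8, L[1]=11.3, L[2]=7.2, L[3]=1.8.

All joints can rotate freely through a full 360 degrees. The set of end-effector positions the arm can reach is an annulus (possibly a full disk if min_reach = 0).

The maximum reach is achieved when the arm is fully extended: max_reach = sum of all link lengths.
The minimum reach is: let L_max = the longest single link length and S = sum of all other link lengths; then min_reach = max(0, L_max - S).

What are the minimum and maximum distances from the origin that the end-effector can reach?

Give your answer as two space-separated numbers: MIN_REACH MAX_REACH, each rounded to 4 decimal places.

Link lengths: [5.8, 11.3, 7.2, 1.8]
max_reach = 5.8 + 11.3 + 7.2 + 1.8 = 26.1
L_max = max([5.8, 11.3, 7.2, 1.8]) = 11.3
S (sum of others) = 26.1 - 11.3 = 14.8
min_reach = max(0, 11.3 - 14.8) = max(0, -3.5) = 0

Answer: 0.0000 26.1000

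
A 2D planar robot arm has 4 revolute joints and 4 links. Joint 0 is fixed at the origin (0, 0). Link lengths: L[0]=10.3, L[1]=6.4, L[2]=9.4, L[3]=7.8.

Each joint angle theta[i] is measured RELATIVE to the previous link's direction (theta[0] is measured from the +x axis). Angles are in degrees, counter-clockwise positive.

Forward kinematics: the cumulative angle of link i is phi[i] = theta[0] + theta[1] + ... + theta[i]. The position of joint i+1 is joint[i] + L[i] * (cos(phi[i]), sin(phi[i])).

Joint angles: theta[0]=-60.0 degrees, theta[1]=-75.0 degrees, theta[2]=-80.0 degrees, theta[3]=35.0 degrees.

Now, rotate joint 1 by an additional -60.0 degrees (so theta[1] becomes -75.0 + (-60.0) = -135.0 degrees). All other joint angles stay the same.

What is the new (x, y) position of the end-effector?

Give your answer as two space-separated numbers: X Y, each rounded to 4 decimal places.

joint[0] = (0.0000, 0.0000)  (base)
link 0: phi[0] = -60 = -60 deg
  cos(-60 deg) = 0.5000, sin(-60 deg) = -0.8660
  joint[1] = (0.0000, 0.0000) + 10.3 * (0.5000, -0.8660) = (0.0000 + 5.1500, 0.0000 + -8.9201) = (5.1500, -8.9201)
link 1: phi[1] = -60 + -135 = -195 deg
  cos(-195 deg) = -0.9659, sin(-195 deg) = 0.2588
  joint[2] = (5.1500, -8.9201) + 6.4 * (-0.9659, 0.2588) = (5.1500 + -6.1819, -8.9201 + 1.6564) = (-1.0319, -7.2636)
link 2: phi[2] = -60 + -135 + -80 = -275 deg
  cos(-275 deg) = 0.0872, sin(-275 deg) = 0.9962
  joint[3] = (-1.0319, -7.2636) + 9.4 * (0.0872, 0.9962) = (-1.0319 + 0.8193, -7.2636 + 9.3642) = (-0.2127, 2.1006)
link 3: phi[3] = -60 + -135 + -80 + 35 = -240 deg
  cos(-240 deg) = -0.5000, sin(-240 deg) = 0.8660
  joint[4] = (-0.2127, 2.1006) + 7.8 * (-0.5000, 0.8660) = (-0.2127 + -3.9000, 2.1006 + 6.7550) = (-4.1127, 8.8556)
End effector: (-4.1127, 8.8556)

Answer: -4.1127 8.8556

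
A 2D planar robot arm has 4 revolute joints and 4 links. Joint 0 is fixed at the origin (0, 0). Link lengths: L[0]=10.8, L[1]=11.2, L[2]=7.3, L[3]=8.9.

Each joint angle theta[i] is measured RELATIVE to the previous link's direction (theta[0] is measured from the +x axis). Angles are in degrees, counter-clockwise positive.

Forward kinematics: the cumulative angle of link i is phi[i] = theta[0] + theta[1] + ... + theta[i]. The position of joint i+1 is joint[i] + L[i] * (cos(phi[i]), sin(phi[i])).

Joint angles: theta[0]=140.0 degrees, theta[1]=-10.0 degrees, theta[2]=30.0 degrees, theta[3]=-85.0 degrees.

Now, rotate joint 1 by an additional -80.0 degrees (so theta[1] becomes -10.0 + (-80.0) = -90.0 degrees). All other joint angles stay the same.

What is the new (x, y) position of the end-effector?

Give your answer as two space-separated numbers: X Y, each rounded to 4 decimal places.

joint[0] = (0.0000, 0.0000)  (base)
link 0: phi[0] = 140 = 140 deg
  cos(140 deg) = -0.7660, sin(140 deg) = 0.6428
  joint[1] = (0.0000, 0.0000) + 10.8 * (-0.7660, 0.6428) = (0.0000 + -8.2733, 0.0000 + 6.9421) = (-8.2733, 6.9421)
link 1: phi[1] = 140 + -90 = 50 deg
  cos(50 deg) = 0.6428, sin(50 deg) = 0.7660
  joint[2] = (-8.2733, 6.9421) + 11.2 * (0.6428, 0.7660) = (-8.2733 + 7.1992, 6.9421 + 8.5797) = (-1.0741, 15.5218)
link 2: phi[2] = 140 + -90 + 30 = 80 deg
  cos(80 deg) = 0.1736, sin(80 deg) = 0.9848
  joint[3] = (-1.0741, 15.5218) + 7.3 * (0.1736, 0.9848) = (-1.0741 + 1.2676, 15.5218 + 7.1891) = (0.1936, 22.7109)
link 3: phi[3] = 140 + -90 + 30 + -85 = -5 deg
  cos(-5 deg) = 0.9962, sin(-5 deg) = -0.0872
  joint[4] = (0.1936, 22.7109) + 8.9 * (0.9962, -0.0872) = (0.1936 + 8.8661, 22.7109 + -0.7757) = (9.0597, 21.9352)
End effector: (9.0597, 21.9352)

Answer: 9.0597 21.9352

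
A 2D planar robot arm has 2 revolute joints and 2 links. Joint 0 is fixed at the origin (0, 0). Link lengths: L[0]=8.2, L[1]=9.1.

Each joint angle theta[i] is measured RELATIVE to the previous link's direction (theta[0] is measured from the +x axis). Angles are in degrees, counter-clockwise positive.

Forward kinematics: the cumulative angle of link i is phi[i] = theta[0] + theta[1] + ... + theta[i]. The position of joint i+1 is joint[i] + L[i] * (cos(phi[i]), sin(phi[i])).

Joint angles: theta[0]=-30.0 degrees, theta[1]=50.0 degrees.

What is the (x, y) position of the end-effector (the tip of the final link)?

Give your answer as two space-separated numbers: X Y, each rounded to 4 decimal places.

Answer: 15.6526 -0.9876

Derivation:
joint[0] = (0.0000, 0.0000)  (base)
link 0: phi[0] = -30 = -30 deg
  cos(-30 deg) = 0.8660, sin(-30 deg) = -0.5000
  joint[1] = (0.0000, 0.0000) + 8.2 * (0.8660, -0.5000) = (0.0000 + 7.1014, 0.0000 + -4.1000) = (7.1014, -4.1000)
link 1: phi[1] = -30 + 50 = 20 deg
  cos(20 deg) = 0.9397, sin(20 deg) = 0.3420
  joint[2] = (7.1014, -4.1000) + 9.1 * (0.9397, 0.3420) = (7.1014 + 8.5512, -4.1000 + 3.1124) = (15.6526, -0.9876)
End effector: (15.6526, -0.9876)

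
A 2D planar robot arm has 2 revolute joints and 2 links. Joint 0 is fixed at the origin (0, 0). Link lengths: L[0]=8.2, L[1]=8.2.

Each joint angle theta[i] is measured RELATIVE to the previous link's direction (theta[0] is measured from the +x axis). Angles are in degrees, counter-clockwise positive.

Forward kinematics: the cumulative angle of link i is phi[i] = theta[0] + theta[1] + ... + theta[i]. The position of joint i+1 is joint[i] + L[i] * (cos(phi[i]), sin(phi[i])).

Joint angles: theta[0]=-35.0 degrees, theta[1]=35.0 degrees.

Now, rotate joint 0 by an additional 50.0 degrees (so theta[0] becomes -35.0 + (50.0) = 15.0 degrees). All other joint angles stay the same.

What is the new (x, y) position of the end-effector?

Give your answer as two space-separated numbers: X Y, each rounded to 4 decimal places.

Answer: 13.1915 8.4039

Derivation:
joint[0] = (0.0000, 0.0000)  (base)
link 0: phi[0] = 15 = 15 deg
  cos(15 deg) = 0.9659, sin(15 deg) = 0.2588
  joint[1] = (0.0000, 0.0000) + 8.2 * (0.9659, 0.2588) = (0.0000 + 7.9206, 0.0000 + 2.1223) = (7.9206, 2.1223)
link 1: phi[1] = 15 + 35 = 50 deg
  cos(50 deg) = 0.6428, sin(50 deg) = 0.7660
  joint[2] = (7.9206, 2.1223) + 8.2 * (0.6428, 0.7660) = (7.9206 + 5.2709, 2.1223 + 6.2816) = (13.1915, 8.4039)
End effector: (13.1915, 8.4039)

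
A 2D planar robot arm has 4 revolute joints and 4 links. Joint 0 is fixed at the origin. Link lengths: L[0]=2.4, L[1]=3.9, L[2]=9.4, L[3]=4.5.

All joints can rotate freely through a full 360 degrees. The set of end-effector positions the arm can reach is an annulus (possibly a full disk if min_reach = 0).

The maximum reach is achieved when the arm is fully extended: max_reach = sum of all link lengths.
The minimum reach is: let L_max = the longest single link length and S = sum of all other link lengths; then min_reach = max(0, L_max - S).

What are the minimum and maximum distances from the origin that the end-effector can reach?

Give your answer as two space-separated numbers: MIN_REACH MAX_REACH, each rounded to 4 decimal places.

Answer: 0.0000 20.2000

Derivation:
Link lengths: [2.4, 3.9, 9.4, 4.5]
max_reach = 2.4 + 3.9 + 9.4 + 4.5 = 20.2
L_max = max([2.4, 3.9, 9.4, 4.5]) = 9.4
S (sum of others) = 20.2 - 9.4 = 10.8
min_reach = max(0, 9.4 - 10.8) = max(0, -1.4) = 0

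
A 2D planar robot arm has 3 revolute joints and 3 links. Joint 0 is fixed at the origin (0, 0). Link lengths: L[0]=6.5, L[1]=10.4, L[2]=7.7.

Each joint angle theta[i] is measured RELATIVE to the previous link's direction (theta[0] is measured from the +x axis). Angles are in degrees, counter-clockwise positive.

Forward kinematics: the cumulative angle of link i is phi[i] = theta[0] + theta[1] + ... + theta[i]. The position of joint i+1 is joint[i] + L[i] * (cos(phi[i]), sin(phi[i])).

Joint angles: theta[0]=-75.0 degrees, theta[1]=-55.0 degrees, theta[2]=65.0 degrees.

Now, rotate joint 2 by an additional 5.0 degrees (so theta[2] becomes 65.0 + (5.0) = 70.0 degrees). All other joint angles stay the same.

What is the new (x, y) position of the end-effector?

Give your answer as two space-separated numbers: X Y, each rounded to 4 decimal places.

joint[0] = (0.0000, 0.0000)  (base)
link 0: phi[0] = -75 = -75 deg
  cos(-75 deg) = 0.2588, sin(-75 deg) = -0.9659
  joint[1] = (0.0000, 0.0000) + 6.5 * (0.2588, -0.9659) = (0.0000 + 1.6823, 0.0000 + -6.2785) = (1.6823, -6.2785)
link 1: phi[1] = -75 + -55 = -130 deg
  cos(-130 deg) = -0.6428, sin(-130 deg) = -0.7660
  joint[2] = (1.6823, -6.2785) + 10.4 * (-0.6428, -0.7660) = (1.6823 + -6.6850, -6.2785 + -7.9669) = (-5.0027, -14.2454)
link 2: phi[2] = -75 + -55 + 70 = -60 deg
  cos(-60 deg) = 0.5000, sin(-60 deg) = -0.8660
  joint[3] = (-5.0027, -14.2454) + 7.7 * (0.5000, -0.8660) = (-5.0027 + 3.8500, -14.2454 + -6.6684) = (-1.1527, -20.9138)
End effector: (-1.1527, -20.9138)

Answer: -1.1527 -20.9138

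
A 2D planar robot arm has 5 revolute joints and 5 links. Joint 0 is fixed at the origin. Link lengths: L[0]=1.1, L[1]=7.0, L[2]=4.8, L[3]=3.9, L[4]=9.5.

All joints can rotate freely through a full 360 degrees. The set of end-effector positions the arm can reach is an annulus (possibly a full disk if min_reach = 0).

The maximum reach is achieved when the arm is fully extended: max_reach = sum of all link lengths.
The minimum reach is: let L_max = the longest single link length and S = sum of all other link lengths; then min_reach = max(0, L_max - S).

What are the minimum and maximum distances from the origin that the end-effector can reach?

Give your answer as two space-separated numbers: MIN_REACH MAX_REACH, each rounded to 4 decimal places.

Answer: 0.0000 26.3000

Derivation:
Link lengths: [1.1, 7.0, 4.8, 3.9, 9.5]
max_reach = 1.1 + 7 + 4.8 + 3.9 + 9.5 = 26.3
L_max = max([1.1, 7.0, 4.8, 3.9, 9.5]) = 9.5
S (sum of others) = 26.3 - 9.5 = 16.8
min_reach = max(0, 9.5 - 16.8) = max(0, -7.3) = 0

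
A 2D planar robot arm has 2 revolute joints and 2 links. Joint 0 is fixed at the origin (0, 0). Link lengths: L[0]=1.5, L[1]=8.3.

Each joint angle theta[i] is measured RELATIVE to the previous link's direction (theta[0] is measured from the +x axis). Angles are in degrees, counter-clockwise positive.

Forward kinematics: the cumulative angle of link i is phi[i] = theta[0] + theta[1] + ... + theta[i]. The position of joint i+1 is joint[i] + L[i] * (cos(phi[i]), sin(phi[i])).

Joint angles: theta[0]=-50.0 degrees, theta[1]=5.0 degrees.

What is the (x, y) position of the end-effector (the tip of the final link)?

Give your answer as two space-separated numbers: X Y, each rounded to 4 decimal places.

joint[0] = (0.0000, 0.0000)  (base)
link 0: phi[0] = -50 = -50 deg
  cos(-50 deg) = 0.6428, sin(-50 deg) = -0.7660
  joint[1] = (0.0000, 0.0000) + 1.5 * (0.6428, -0.7660) = (0.0000 + 0.9642, 0.0000 + -1.1491) = (0.9642, -1.1491)
link 1: phi[1] = -50 + 5 = -45 deg
  cos(-45 deg) = 0.7071, sin(-45 deg) = -0.7071
  joint[2] = (0.9642, -1.1491) + 8.3 * (0.7071, -0.7071) = (0.9642 + 5.8690, -1.1491 + -5.8690) = (6.8332, -7.0181)
End effector: (6.8332, -7.0181)

Answer: 6.8332 -7.0181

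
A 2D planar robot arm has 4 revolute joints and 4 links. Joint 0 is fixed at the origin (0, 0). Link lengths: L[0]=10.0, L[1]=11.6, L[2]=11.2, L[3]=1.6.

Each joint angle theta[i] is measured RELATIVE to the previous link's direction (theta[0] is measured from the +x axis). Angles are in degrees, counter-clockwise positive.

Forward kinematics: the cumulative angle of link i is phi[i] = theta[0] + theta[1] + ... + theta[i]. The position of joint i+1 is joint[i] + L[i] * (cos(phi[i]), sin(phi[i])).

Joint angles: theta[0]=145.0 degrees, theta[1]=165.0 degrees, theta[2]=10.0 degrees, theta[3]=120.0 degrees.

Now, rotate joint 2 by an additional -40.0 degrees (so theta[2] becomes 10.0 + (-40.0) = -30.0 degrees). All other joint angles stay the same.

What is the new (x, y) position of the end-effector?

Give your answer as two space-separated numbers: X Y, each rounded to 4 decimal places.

Answer: 2.4353 -13.1517

Derivation:
joint[0] = (0.0000, 0.0000)  (base)
link 0: phi[0] = 145 = 145 deg
  cos(145 deg) = -0.8192, sin(145 deg) = 0.5736
  joint[1] = (0.0000, 0.0000) + 10 * (-0.8192, 0.5736) = (0.0000 + -8.1915, 0.0000 + 5.7358) = (-8.1915, 5.7358)
link 1: phi[1] = 145 + 165 = 310 deg
  cos(310 deg) = 0.6428, sin(310 deg) = -0.7660
  joint[2] = (-8.1915, 5.7358) + 11.6 * (0.6428, -0.7660) = (-8.1915 + 7.4563, 5.7358 + -8.8861) = (-0.7352, -3.1504)
link 2: phi[2] = 145 + 165 + -30 = 280 deg
  cos(280 deg) = 0.1736, sin(280 deg) = -0.9848
  joint[3] = (-0.7352, -3.1504) + 11.2 * (0.1736, -0.9848) = (-0.7352 + 1.9449, -3.1504 + -11.0298) = (1.2097, -14.1802)
link 3: phi[3] = 145 + 165 + -30 + 120 = 400 deg
  cos(400 deg) = 0.7660, sin(400 deg) = 0.6428
  joint[4] = (1.2097, -14.1802) + 1.6 * (0.7660, 0.6428) = (1.2097 + 1.2257, -14.1802 + 1.0285) = (2.4353, -13.1517)
End effector: (2.4353, -13.1517)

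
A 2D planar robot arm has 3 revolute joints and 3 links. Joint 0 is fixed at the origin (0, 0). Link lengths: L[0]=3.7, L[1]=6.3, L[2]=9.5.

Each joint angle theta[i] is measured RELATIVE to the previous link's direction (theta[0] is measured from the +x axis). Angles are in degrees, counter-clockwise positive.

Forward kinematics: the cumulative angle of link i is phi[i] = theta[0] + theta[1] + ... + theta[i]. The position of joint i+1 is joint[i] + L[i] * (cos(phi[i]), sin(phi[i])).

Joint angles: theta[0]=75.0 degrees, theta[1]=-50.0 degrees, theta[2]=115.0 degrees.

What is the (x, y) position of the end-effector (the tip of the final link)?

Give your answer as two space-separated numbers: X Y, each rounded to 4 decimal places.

joint[0] = (0.0000, 0.0000)  (base)
link 0: phi[0] = 75 = 75 deg
  cos(75 deg) = 0.2588, sin(75 deg) = 0.9659
  joint[1] = (0.0000, 0.0000) + 3.7 * (0.2588, 0.9659) = (0.0000 + 0.9576, 0.0000 + 3.5739) = (0.9576, 3.5739)
link 1: phi[1] = 75 + -50 = 25 deg
  cos(25 deg) = 0.9063, sin(25 deg) = 0.4226
  joint[2] = (0.9576, 3.5739) + 6.3 * (0.9063, 0.4226) = (0.9576 + 5.7097, 3.5739 + 2.6625) = (6.6674, 6.2364)
link 2: phi[2] = 75 + -50 + 115 = 140 deg
  cos(140 deg) = -0.7660, sin(140 deg) = 0.6428
  joint[3] = (6.6674, 6.2364) + 9.5 * (-0.7660, 0.6428) = (6.6674 + -7.2774, 6.2364 + 6.1065) = (-0.6101, 12.3429)
End effector: (-0.6101, 12.3429)

Answer: -0.6101 12.3429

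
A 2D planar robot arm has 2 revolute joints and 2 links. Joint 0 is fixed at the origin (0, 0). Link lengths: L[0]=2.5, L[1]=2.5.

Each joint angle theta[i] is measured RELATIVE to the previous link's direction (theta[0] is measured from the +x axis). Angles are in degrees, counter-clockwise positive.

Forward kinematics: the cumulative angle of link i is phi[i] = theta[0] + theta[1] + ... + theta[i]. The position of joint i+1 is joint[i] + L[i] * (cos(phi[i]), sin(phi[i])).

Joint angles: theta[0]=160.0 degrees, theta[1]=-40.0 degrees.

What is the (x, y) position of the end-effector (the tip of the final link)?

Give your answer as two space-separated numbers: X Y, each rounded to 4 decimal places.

Answer: -3.5992 3.0201

Derivation:
joint[0] = (0.0000, 0.0000)  (base)
link 0: phi[0] = 160 = 160 deg
  cos(160 deg) = -0.9397, sin(160 deg) = 0.3420
  joint[1] = (0.0000, 0.0000) + 2.5 * (-0.9397, 0.3420) = (0.0000 + -2.3492, 0.0000 + 0.8551) = (-2.3492, 0.8551)
link 1: phi[1] = 160 + -40 = 120 deg
  cos(120 deg) = -0.5000, sin(120 deg) = 0.8660
  joint[2] = (-2.3492, 0.8551) + 2.5 * (-0.5000, 0.8660) = (-2.3492 + -1.2500, 0.8551 + 2.1651) = (-3.5992, 3.0201)
End effector: (-3.5992, 3.0201)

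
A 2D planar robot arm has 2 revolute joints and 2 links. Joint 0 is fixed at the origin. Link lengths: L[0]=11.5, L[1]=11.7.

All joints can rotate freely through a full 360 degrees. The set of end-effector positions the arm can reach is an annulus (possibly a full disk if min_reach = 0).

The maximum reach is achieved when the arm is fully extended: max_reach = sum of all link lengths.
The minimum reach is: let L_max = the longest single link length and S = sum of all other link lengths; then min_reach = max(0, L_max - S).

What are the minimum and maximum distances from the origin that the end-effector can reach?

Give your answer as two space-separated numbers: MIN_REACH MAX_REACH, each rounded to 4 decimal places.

Answer: 0.2000 23.2000

Derivation:
Link lengths: [11.5, 11.7]
max_reach = 11.5 + 11.7 = 23.2
L_max = max([11.5, 11.7]) = 11.7
S (sum of others) = 23.2 - 11.7 = 11.5
min_reach = max(0, 11.7 - 11.5) = max(0, 0.2) = 0.2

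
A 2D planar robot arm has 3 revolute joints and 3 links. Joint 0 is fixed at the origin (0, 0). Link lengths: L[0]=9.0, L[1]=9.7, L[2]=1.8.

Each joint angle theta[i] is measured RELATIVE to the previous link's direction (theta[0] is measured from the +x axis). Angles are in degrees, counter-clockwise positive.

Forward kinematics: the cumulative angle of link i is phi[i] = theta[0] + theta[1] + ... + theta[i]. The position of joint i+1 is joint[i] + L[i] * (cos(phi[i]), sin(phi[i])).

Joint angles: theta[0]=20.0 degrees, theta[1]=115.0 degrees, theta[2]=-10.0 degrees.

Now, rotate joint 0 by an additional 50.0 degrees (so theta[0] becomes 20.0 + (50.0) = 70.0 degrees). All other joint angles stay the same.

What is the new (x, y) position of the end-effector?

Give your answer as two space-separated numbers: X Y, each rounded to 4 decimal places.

Answer: -8.3781 7.7687

Derivation:
joint[0] = (0.0000, 0.0000)  (base)
link 0: phi[0] = 70 = 70 deg
  cos(70 deg) = 0.3420, sin(70 deg) = 0.9397
  joint[1] = (0.0000, 0.0000) + 9 * (0.3420, 0.9397) = (0.0000 + 3.0782, 0.0000 + 8.4572) = (3.0782, 8.4572)
link 1: phi[1] = 70 + 115 = 185 deg
  cos(185 deg) = -0.9962, sin(185 deg) = -0.0872
  joint[2] = (3.0782, 8.4572) + 9.7 * (-0.9962, -0.0872) = (3.0782 + -9.6631, 8.4572 + -0.8454) = (-6.5849, 7.6118)
link 2: phi[2] = 70 + 115 + -10 = 175 deg
  cos(175 deg) = -0.9962, sin(175 deg) = 0.0872
  joint[3] = (-6.5849, 7.6118) + 1.8 * (-0.9962, 0.0872) = (-6.5849 + -1.7932, 7.6118 + 0.1569) = (-8.3781, 7.7687)
End effector: (-8.3781, 7.7687)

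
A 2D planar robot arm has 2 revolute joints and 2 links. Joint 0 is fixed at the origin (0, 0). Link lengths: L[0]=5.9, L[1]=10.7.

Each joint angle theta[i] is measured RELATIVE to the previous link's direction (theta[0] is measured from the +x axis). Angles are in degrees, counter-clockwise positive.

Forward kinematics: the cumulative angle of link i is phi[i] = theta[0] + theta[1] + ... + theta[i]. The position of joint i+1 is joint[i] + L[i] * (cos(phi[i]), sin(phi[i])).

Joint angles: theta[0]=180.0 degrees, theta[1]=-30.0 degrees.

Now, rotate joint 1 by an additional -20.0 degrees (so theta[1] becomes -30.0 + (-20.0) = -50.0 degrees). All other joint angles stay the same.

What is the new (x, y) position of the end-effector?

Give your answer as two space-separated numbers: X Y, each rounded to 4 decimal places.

Answer: -12.7778 8.1967

Derivation:
joint[0] = (0.0000, 0.0000)  (base)
link 0: phi[0] = 180 = 180 deg
  cos(180 deg) = -1.0000, sin(180 deg) = 0.0000
  joint[1] = (0.0000, 0.0000) + 5.9 * (-1.0000, 0.0000) = (0.0000 + -5.9000, 0.0000 + 0.0000) = (-5.9000, 0.0000)
link 1: phi[1] = 180 + -50 = 130 deg
  cos(130 deg) = -0.6428, sin(130 deg) = 0.7660
  joint[2] = (-5.9000, 0.0000) + 10.7 * (-0.6428, 0.7660) = (-5.9000 + -6.8778, 0.0000 + 8.1967) = (-12.7778, 8.1967)
End effector: (-12.7778, 8.1967)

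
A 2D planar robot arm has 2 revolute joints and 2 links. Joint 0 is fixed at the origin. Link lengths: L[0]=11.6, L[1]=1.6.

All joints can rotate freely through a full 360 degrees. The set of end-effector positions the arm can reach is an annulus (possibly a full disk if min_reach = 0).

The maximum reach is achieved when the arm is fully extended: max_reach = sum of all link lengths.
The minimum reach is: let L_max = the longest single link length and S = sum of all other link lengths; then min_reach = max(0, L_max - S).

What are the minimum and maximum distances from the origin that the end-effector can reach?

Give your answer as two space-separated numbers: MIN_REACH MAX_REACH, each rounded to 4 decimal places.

Link lengths: [11.6, 1.6]
max_reach = 11.6 + 1.6 = 13.2
L_max = max([11.6, 1.6]) = 11.6
S (sum of others) = 13.2 - 11.6 = 1.6
min_reach = max(0, 11.6 - 1.6) = max(0, 10) = 10

Answer: 10.0000 13.2000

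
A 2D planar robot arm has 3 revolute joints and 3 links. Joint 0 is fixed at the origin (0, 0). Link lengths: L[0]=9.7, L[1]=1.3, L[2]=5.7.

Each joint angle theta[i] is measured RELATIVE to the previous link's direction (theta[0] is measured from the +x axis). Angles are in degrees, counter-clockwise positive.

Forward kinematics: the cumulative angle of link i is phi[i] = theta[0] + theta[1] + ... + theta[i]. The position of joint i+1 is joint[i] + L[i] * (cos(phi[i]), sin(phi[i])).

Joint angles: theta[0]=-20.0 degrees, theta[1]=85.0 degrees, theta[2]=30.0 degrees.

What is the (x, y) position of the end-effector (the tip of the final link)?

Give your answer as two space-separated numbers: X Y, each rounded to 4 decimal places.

joint[0] = (0.0000, 0.0000)  (base)
link 0: phi[0] = -20 = -20 deg
  cos(-20 deg) = 0.9397, sin(-20 deg) = -0.3420
  joint[1] = (0.0000, 0.0000) + 9.7 * (0.9397, -0.3420) = (0.0000 + 9.1150, 0.0000 + -3.3176) = (9.1150, -3.3176)
link 1: phi[1] = -20 + 85 = 65 deg
  cos(65 deg) = 0.4226, sin(65 deg) = 0.9063
  joint[2] = (9.1150, -3.3176) + 1.3 * (0.4226, 0.9063) = (9.1150 + 0.5494, -3.3176 + 1.1782) = (9.6644, -2.1394)
link 2: phi[2] = -20 + 85 + 30 = 95 deg
  cos(95 deg) = -0.0872, sin(95 deg) = 0.9962
  joint[3] = (9.6644, -2.1394) + 5.7 * (-0.0872, 0.9962) = (9.6644 + -0.4968, -2.1394 + 5.6783) = (9.1676, 3.5389)
End effector: (9.1676, 3.5389)

Answer: 9.1676 3.5389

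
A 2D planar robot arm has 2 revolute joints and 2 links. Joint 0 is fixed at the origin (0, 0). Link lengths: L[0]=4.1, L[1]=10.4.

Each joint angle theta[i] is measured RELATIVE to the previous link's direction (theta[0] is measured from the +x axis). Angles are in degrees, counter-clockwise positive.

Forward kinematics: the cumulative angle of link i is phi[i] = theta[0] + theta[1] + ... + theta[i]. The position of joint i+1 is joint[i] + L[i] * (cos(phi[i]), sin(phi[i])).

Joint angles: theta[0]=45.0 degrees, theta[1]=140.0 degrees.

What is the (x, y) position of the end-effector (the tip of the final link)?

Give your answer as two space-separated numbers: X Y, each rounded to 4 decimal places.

Answer: -7.4613 1.9927

Derivation:
joint[0] = (0.0000, 0.0000)  (base)
link 0: phi[0] = 45 = 45 deg
  cos(45 deg) = 0.7071, sin(45 deg) = 0.7071
  joint[1] = (0.0000, 0.0000) + 4.1 * (0.7071, 0.7071) = (0.0000 + 2.8991, 0.0000 + 2.8991) = (2.8991, 2.8991)
link 1: phi[1] = 45 + 140 = 185 deg
  cos(185 deg) = -0.9962, sin(185 deg) = -0.0872
  joint[2] = (2.8991, 2.8991) + 10.4 * (-0.9962, -0.0872) = (2.8991 + -10.3604, 2.8991 + -0.9064) = (-7.4613, 1.9927)
End effector: (-7.4613, 1.9927)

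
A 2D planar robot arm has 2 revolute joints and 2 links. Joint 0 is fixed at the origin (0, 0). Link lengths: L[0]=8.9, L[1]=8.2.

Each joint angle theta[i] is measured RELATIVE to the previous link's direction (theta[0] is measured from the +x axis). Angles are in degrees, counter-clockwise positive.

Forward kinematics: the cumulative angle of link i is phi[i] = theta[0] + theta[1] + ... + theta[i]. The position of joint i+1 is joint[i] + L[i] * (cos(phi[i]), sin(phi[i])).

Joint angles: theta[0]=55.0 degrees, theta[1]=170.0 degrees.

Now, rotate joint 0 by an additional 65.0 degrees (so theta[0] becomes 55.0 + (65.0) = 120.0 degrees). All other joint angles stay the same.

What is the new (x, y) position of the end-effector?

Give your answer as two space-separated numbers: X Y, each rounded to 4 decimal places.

Answer: -1.6454 0.0021

Derivation:
joint[0] = (0.0000, 0.0000)  (base)
link 0: phi[0] = 120 = 120 deg
  cos(120 deg) = -0.5000, sin(120 deg) = 0.8660
  joint[1] = (0.0000, 0.0000) + 8.9 * (-0.5000, 0.8660) = (0.0000 + -4.4500, 0.0000 + 7.7076) = (-4.4500, 7.7076)
link 1: phi[1] = 120 + 170 = 290 deg
  cos(290 deg) = 0.3420, sin(290 deg) = -0.9397
  joint[2] = (-4.4500, 7.7076) + 8.2 * (0.3420, -0.9397) = (-4.4500 + 2.8046, 7.7076 + -7.7055) = (-1.6454, 0.0021)
End effector: (-1.6454, 0.0021)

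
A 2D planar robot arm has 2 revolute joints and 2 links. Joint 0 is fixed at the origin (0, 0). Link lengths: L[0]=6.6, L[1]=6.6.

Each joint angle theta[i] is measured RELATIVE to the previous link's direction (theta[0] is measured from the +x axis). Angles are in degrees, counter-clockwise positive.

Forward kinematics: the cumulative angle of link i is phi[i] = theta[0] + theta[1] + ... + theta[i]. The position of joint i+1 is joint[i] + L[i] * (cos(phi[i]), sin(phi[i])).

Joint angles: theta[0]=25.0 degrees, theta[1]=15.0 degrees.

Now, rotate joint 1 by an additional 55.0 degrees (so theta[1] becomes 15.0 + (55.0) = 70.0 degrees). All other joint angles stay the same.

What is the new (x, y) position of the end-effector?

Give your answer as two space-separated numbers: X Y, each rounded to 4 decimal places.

Answer: 5.4064 9.3642

Derivation:
joint[0] = (0.0000, 0.0000)  (base)
link 0: phi[0] = 25 = 25 deg
  cos(25 deg) = 0.9063, sin(25 deg) = 0.4226
  joint[1] = (0.0000, 0.0000) + 6.6 * (0.9063, 0.4226) = (0.0000 + 5.9816, 0.0000 + 2.7893) = (5.9816, 2.7893)
link 1: phi[1] = 25 + 70 = 95 deg
  cos(95 deg) = -0.0872, sin(95 deg) = 0.9962
  joint[2] = (5.9816, 2.7893) + 6.6 * (-0.0872, 0.9962) = (5.9816 + -0.5752, 2.7893 + 6.5749) = (5.4064, 9.3642)
End effector: (5.4064, 9.3642)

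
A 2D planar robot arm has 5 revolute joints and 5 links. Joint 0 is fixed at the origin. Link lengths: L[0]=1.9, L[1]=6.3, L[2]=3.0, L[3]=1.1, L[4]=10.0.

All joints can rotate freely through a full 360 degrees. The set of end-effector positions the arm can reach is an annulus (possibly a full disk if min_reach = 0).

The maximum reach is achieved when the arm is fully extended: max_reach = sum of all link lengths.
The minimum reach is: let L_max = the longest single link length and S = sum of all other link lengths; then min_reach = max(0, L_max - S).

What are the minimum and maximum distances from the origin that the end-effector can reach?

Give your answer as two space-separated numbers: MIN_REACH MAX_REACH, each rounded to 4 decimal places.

Link lengths: [1.9, 6.3, 3.0, 1.1, 10.0]
max_reach = 1.9 + 6.3 + 3 + 1.1 + 10 = 22.3
L_max = max([1.9, 6.3, 3.0, 1.1, 10.0]) = 10
S (sum of others) = 22.3 - 10 = 12.3
min_reach = max(0, 10 - 12.3) = max(0, -2.3) = 0

Answer: 0.0000 22.3000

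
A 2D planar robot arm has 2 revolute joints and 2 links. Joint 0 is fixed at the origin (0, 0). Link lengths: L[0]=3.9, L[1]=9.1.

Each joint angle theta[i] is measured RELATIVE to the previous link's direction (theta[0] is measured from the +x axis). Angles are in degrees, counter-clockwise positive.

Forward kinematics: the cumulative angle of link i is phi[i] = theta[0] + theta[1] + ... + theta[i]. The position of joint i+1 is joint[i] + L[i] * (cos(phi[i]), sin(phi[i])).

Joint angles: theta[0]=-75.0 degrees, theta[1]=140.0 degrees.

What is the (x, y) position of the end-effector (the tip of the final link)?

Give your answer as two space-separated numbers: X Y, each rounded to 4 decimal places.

joint[0] = (0.0000, 0.0000)  (base)
link 0: phi[0] = -75 = -75 deg
  cos(-75 deg) = 0.2588, sin(-75 deg) = -0.9659
  joint[1] = (0.0000, 0.0000) + 3.9 * (0.2588, -0.9659) = (0.0000 + 1.0094, 0.0000 + -3.7671) = (1.0094, -3.7671)
link 1: phi[1] = -75 + 140 = 65 deg
  cos(65 deg) = 0.4226, sin(65 deg) = 0.9063
  joint[2] = (1.0094, -3.7671) + 9.1 * (0.4226, 0.9063) = (1.0094 + 3.8458, -3.7671 + 8.2474) = (4.8552, 4.4803)
End effector: (4.8552, 4.4803)

Answer: 4.8552 4.4803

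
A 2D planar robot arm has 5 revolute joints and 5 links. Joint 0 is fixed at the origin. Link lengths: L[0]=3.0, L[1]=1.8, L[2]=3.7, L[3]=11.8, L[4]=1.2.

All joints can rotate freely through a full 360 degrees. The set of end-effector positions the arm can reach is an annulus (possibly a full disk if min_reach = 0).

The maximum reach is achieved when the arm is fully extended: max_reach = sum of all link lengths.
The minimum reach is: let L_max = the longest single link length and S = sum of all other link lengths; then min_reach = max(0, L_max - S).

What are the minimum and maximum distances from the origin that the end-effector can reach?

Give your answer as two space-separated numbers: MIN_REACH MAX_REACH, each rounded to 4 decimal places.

Link lengths: [3.0, 1.8, 3.7, 11.8, 1.2]
max_reach = 3 + 1.8 + 3.7 + 11.8 + 1.2 = 21.5
L_max = max([3.0, 1.8, 3.7, 11.8, 1.2]) = 11.8
S (sum of others) = 21.5 - 11.8 = 9.7
min_reach = max(0, 11.8 - 9.7) = max(0, 2.1) = 2.1

Answer: 2.1000 21.5000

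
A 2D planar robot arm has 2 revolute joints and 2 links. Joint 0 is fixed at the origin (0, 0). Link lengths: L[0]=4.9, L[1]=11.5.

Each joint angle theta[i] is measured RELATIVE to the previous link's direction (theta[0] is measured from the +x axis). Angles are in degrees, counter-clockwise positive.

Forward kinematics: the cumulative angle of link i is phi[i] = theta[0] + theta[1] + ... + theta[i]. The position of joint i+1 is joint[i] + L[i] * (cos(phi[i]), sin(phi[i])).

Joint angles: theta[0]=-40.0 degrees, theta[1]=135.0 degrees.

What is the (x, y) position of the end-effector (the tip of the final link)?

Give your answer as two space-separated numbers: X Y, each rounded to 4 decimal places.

Answer: 2.7513 8.3066

Derivation:
joint[0] = (0.0000, 0.0000)  (base)
link 0: phi[0] = -40 = -40 deg
  cos(-40 deg) = 0.7660, sin(-40 deg) = -0.6428
  joint[1] = (0.0000, 0.0000) + 4.9 * (0.7660, -0.6428) = (0.0000 + 3.7536, 0.0000 + -3.1497) = (3.7536, -3.1497)
link 1: phi[1] = -40 + 135 = 95 deg
  cos(95 deg) = -0.0872, sin(95 deg) = 0.9962
  joint[2] = (3.7536, -3.1497) + 11.5 * (-0.0872, 0.9962) = (3.7536 + -1.0023, -3.1497 + 11.4562) = (2.7513, 8.3066)
End effector: (2.7513, 8.3066)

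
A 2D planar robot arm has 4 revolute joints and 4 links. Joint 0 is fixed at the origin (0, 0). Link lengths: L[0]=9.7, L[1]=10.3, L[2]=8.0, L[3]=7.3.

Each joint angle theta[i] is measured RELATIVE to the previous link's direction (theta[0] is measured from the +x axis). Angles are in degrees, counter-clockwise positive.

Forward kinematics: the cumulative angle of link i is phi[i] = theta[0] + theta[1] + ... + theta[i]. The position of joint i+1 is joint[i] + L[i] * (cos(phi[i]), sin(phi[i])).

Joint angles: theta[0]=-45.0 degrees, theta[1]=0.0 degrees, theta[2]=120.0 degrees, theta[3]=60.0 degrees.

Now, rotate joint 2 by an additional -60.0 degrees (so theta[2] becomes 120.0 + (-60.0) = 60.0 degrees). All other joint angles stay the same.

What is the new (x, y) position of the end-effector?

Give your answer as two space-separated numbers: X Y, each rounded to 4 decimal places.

joint[0] = (0.0000, 0.0000)  (base)
link 0: phi[0] = -45 = -45 deg
  cos(-45 deg) = 0.7071, sin(-45 deg) = -0.7071
  joint[1] = (0.0000, 0.0000) + 9.7 * (0.7071, -0.7071) = (0.0000 + 6.8589, 0.0000 + -6.8589) = (6.8589, -6.8589)
link 1: phi[1] = -45 + 0 = -45 deg
  cos(-45 deg) = 0.7071, sin(-45 deg) = -0.7071
  joint[2] = (6.8589, -6.8589) + 10.3 * (0.7071, -0.7071) = (6.8589 + 7.2832, -6.8589 + -7.2832) = (14.1421, -14.1421)
link 2: phi[2] = -45 + 0 + 60 = 15 deg
  cos(15 deg) = 0.9659, sin(15 deg) = 0.2588
  joint[3] = (14.1421, -14.1421) + 8 * (0.9659, 0.2588) = (14.1421 + 7.7274, -14.1421 + 2.0706) = (21.8695, -12.0716)
link 3: phi[3] = -45 + 0 + 60 + 60 = 75 deg
  cos(75 deg) = 0.2588, sin(75 deg) = 0.9659
  joint[4] = (21.8695, -12.0716) + 7.3 * (0.2588, 0.9659) = (21.8695 + 1.8894, -12.0716 + 7.0513) = (23.7589, -5.0203)
End effector: (23.7589, -5.0203)

Answer: 23.7589 -5.0203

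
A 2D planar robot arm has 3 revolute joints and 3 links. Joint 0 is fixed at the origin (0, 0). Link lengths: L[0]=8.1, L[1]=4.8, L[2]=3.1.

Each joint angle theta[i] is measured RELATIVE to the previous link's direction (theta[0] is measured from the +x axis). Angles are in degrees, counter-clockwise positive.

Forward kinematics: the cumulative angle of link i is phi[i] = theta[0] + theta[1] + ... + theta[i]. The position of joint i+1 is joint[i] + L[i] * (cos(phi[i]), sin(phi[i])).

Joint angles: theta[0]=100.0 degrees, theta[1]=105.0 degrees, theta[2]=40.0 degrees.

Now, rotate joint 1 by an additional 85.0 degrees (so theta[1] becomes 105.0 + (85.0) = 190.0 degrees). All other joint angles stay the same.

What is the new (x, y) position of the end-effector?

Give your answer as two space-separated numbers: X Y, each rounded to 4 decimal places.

joint[0] = (0.0000, 0.0000)  (base)
link 0: phi[0] = 100 = 100 deg
  cos(100 deg) = -0.1736, sin(100 deg) = 0.9848
  joint[1] = (0.0000, 0.0000) + 8.1 * (-0.1736, 0.9848) = (0.0000 + -1.4066, 0.0000 + 7.9769) = (-1.4066, 7.9769)
link 1: phi[1] = 100 + 190 = 290 deg
  cos(290 deg) = 0.3420, sin(290 deg) = -0.9397
  joint[2] = (-1.4066, 7.9769) + 4.8 * (0.3420, -0.9397) = (-1.4066 + 1.6417, 7.9769 + -4.5105) = (0.2351, 3.4664)
link 2: phi[2] = 100 + 190 + 40 = 330 deg
  cos(330 deg) = 0.8660, sin(330 deg) = -0.5000
  joint[3] = (0.2351, 3.4664) + 3.1 * (0.8660, -0.5000) = (0.2351 + 2.6847, 3.4664 + -1.5500) = (2.9198, 1.9164)
End effector: (2.9198, 1.9164)

Answer: 2.9198 1.9164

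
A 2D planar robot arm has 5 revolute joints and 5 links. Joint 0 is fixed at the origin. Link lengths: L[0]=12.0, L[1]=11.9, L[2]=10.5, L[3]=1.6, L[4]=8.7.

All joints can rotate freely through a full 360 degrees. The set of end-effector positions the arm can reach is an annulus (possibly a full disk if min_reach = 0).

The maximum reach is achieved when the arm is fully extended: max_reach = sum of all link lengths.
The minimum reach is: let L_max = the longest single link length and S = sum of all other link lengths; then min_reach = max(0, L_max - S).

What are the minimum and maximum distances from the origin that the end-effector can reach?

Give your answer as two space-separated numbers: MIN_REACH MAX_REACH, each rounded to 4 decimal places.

Answer: 0.0000 44.7000

Derivation:
Link lengths: [12.0, 11.9, 10.5, 1.6, 8.7]
max_reach = 12 + 11.9 + 10.5 + 1.6 + 8.7 = 44.7
L_max = max([12.0, 11.9, 10.5, 1.6, 8.7]) = 12
S (sum of others) = 44.7 - 12 = 32.7
min_reach = max(0, 12 - 32.7) = max(0, -20.7) = 0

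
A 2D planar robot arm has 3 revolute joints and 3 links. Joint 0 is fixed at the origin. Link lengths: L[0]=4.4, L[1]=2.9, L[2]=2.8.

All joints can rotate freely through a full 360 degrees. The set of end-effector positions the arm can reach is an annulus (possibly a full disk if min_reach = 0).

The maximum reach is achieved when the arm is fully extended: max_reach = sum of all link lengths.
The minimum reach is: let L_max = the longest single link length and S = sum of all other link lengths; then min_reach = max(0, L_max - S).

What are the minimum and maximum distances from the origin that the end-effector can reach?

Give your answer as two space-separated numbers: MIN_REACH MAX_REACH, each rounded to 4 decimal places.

Answer: 0.0000 10.1000

Derivation:
Link lengths: [4.4, 2.9, 2.8]
max_reach = 4.4 + 2.9 + 2.8 = 10.1
L_max = max([4.4, 2.9, 2.8]) = 4.4
S (sum of others) = 10.1 - 4.4 = 5.7
min_reach = max(0, 4.4 - 5.7) = max(0, -1.3) = 0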